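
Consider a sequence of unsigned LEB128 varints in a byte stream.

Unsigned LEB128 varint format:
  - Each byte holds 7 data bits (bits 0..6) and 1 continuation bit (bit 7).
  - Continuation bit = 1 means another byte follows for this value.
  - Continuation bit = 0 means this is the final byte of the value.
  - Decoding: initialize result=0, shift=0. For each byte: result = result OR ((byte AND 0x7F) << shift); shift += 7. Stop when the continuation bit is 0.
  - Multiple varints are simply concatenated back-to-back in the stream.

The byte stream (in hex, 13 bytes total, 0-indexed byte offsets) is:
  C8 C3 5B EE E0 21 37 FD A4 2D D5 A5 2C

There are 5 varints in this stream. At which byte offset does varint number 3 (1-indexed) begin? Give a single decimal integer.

  byte[0]=0xC8 cont=1 payload=0x48=72: acc |= 72<<0 -> acc=72 shift=7
  byte[1]=0xC3 cont=1 payload=0x43=67: acc |= 67<<7 -> acc=8648 shift=14
  byte[2]=0x5B cont=0 payload=0x5B=91: acc |= 91<<14 -> acc=1499592 shift=21 [end]
Varint 1: bytes[0:3] = C8 C3 5B -> value 1499592 (3 byte(s))
  byte[3]=0xEE cont=1 payload=0x6E=110: acc |= 110<<0 -> acc=110 shift=7
  byte[4]=0xE0 cont=1 payload=0x60=96: acc |= 96<<7 -> acc=12398 shift=14
  byte[5]=0x21 cont=0 payload=0x21=33: acc |= 33<<14 -> acc=553070 shift=21 [end]
Varint 2: bytes[3:6] = EE E0 21 -> value 553070 (3 byte(s))
  byte[6]=0x37 cont=0 payload=0x37=55: acc |= 55<<0 -> acc=55 shift=7 [end]
Varint 3: bytes[6:7] = 37 -> value 55 (1 byte(s))
  byte[7]=0xFD cont=1 payload=0x7D=125: acc |= 125<<0 -> acc=125 shift=7
  byte[8]=0xA4 cont=1 payload=0x24=36: acc |= 36<<7 -> acc=4733 shift=14
  byte[9]=0x2D cont=0 payload=0x2D=45: acc |= 45<<14 -> acc=742013 shift=21 [end]
Varint 4: bytes[7:10] = FD A4 2D -> value 742013 (3 byte(s))
  byte[10]=0xD5 cont=1 payload=0x55=85: acc |= 85<<0 -> acc=85 shift=7
  byte[11]=0xA5 cont=1 payload=0x25=37: acc |= 37<<7 -> acc=4821 shift=14
  byte[12]=0x2C cont=0 payload=0x2C=44: acc |= 44<<14 -> acc=725717 shift=21 [end]
Varint 5: bytes[10:13] = D5 A5 2C -> value 725717 (3 byte(s))

Answer: 6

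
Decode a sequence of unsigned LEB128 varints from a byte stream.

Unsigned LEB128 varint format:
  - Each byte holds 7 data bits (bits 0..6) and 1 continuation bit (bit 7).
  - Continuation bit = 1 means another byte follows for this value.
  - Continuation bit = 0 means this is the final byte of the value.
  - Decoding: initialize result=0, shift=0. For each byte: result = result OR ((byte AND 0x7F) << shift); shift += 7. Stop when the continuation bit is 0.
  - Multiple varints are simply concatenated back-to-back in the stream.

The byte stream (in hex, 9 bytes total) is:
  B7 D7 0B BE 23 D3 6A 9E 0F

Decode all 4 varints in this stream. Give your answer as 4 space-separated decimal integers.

  byte[0]=0xB7 cont=1 payload=0x37=55: acc |= 55<<0 -> acc=55 shift=7
  byte[1]=0xD7 cont=1 payload=0x57=87: acc |= 87<<7 -> acc=11191 shift=14
  byte[2]=0x0B cont=0 payload=0x0B=11: acc |= 11<<14 -> acc=191415 shift=21 [end]
Varint 1: bytes[0:3] = B7 D7 0B -> value 191415 (3 byte(s))
  byte[3]=0xBE cont=1 payload=0x3E=62: acc |= 62<<0 -> acc=62 shift=7
  byte[4]=0x23 cont=0 payload=0x23=35: acc |= 35<<7 -> acc=4542 shift=14 [end]
Varint 2: bytes[3:5] = BE 23 -> value 4542 (2 byte(s))
  byte[5]=0xD3 cont=1 payload=0x53=83: acc |= 83<<0 -> acc=83 shift=7
  byte[6]=0x6A cont=0 payload=0x6A=106: acc |= 106<<7 -> acc=13651 shift=14 [end]
Varint 3: bytes[5:7] = D3 6A -> value 13651 (2 byte(s))
  byte[7]=0x9E cont=1 payload=0x1E=30: acc |= 30<<0 -> acc=30 shift=7
  byte[8]=0x0F cont=0 payload=0x0F=15: acc |= 15<<7 -> acc=1950 shift=14 [end]
Varint 4: bytes[7:9] = 9E 0F -> value 1950 (2 byte(s))

Answer: 191415 4542 13651 1950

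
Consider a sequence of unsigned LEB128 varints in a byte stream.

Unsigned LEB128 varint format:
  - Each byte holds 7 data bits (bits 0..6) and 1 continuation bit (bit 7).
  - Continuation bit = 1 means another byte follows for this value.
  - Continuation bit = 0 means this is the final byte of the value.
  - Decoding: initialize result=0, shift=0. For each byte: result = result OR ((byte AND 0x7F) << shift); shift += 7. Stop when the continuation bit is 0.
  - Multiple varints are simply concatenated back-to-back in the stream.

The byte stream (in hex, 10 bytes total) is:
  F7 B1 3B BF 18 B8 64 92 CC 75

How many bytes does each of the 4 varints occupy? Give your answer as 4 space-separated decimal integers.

Answer: 3 2 2 3

Derivation:
  byte[0]=0xF7 cont=1 payload=0x77=119: acc |= 119<<0 -> acc=119 shift=7
  byte[1]=0xB1 cont=1 payload=0x31=49: acc |= 49<<7 -> acc=6391 shift=14
  byte[2]=0x3B cont=0 payload=0x3B=59: acc |= 59<<14 -> acc=973047 shift=21 [end]
Varint 1: bytes[0:3] = F7 B1 3B -> value 973047 (3 byte(s))
  byte[3]=0xBF cont=1 payload=0x3F=63: acc |= 63<<0 -> acc=63 shift=7
  byte[4]=0x18 cont=0 payload=0x18=24: acc |= 24<<7 -> acc=3135 shift=14 [end]
Varint 2: bytes[3:5] = BF 18 -> value 3135 (2 byte(s))
  byte[5]=0xB8 cont=1 payload=0x38=56: acc |= 56<<0 -> acc=56 shift=7
  byte[6]=0x64 cont=0 payload=0x64=100: acc |= 100<<7 -> acc=12856 shift=14 [end]
Varint 3: bytes[5:7] = B8 64 -> value 12856 (2 byte(s))
  byte[7]=0x92 cont=1 payload=0x12=18: acc |= 18<<0 -> acc=18 shift=7
  byte[8]=0xCC cont=1 payload=0x4C=76: acc |= 76<<7 -> acc=9746 shift=14
  byte[9]=0x75 cont=0 payload=0x75=117: acc |= 117<<14 -> acc=1926674 shift=21 [end]
Varint 4: bytes[7:10] = 92 CC 75 -> value 1926674 (3 byte(s))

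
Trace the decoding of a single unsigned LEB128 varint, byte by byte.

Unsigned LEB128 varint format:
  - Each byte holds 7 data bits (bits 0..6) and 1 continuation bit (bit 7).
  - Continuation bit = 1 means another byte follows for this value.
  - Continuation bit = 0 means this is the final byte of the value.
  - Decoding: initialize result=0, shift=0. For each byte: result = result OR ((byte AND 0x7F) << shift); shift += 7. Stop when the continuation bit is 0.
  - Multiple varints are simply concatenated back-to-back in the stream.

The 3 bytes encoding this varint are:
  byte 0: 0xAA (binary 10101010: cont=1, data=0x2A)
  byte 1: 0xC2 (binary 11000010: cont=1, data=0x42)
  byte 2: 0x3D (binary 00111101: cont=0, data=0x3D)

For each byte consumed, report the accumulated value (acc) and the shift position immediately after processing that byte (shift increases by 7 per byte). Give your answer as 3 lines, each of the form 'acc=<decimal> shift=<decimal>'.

Answer: acc=42 shift=7
acc=8490 shift=14
acc=1007914 shift=21

Derivation:
byte 0=0xAA: payload=0x2A=42, contrib = 42<<0 = 42; acc -> 42, shift -> 7
byte 1=0xC2: payload=0x42=66, contrib = 66<<7 = 8448; acc -> 8490, shift -> 14
byte 2=0x3D: payload=0x3D=61, contrib = 61<<14 = 999424; acc -> 1007914, shift -> 21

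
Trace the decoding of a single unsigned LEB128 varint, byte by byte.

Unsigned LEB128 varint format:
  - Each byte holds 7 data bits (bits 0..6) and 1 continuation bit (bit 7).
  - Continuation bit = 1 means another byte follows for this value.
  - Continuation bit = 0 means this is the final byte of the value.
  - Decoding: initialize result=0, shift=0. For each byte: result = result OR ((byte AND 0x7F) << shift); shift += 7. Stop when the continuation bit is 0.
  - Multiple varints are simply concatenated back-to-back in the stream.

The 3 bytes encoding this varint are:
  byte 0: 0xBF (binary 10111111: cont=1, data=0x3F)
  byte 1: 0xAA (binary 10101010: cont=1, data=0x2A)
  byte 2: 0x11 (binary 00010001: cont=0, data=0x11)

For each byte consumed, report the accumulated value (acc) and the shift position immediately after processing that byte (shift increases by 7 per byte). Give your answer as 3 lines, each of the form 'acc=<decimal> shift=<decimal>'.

byte 0=0xBF: payload=0x3F=63, contrib = 63<<0 = 63; acc -> 63, shift -> 7
byte 1=0xAA: payload=0x2A=42, contrib = 42<<7 = 5376; acc -> 5439, shift -> 14
byte 2=0x11: payload=0x11=17, contrib = 17<<14 = 278528; acc -> 283967, shift -> 21

Answer: acc=63 shift=7
acc=5439 shift=14
acc=283967 shift=21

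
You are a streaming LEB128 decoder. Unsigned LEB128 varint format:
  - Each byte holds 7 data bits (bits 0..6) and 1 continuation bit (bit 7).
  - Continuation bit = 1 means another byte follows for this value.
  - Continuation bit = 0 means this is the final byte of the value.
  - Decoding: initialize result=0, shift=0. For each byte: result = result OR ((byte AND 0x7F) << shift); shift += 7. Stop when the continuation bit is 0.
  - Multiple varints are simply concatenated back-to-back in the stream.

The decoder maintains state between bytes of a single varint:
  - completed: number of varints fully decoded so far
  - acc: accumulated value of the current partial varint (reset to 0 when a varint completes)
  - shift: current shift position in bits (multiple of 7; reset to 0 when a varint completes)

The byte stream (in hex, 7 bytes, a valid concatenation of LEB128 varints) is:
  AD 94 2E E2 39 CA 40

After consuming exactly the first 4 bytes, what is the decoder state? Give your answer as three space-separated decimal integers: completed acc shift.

byte[0]=0xAD cont=1 payload=0x2D: acc |= 45<<0 -> completed=0 acc=45 shift=7
byte[1]=0x94 cont=1 payload=0x14: acc |= 20<<7 -> completed=0 acc=2605 shift=14
byte[2]=0x2E cont=0 payload=0x2E: varint #1 complete (value=756269); reset -> completed=1 acc=0 shift=0
byte[3]=0xE2 cont=1 payload=0x62: acc |= 98<<0 -> completed=1 acc=98 shift=7

Answer: 1 98 7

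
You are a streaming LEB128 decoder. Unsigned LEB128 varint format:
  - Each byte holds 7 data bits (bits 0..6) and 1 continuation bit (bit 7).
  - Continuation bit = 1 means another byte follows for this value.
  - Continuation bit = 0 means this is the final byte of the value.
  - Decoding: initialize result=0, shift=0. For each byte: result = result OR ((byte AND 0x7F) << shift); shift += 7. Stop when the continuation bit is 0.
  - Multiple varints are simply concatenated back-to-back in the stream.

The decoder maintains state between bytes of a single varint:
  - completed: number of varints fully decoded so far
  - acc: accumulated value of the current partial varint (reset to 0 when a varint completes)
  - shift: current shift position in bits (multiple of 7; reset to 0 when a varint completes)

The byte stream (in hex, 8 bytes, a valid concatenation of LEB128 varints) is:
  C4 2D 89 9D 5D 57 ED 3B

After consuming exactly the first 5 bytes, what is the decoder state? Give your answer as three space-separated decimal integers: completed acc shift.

Answer: 2 0 0

Derivation:
byte[0]=0xC4 cont=1 payload=0x44: acc |= 68<<0 -> completed=0 acc=68 shift=7
byte[1]=0x2D cont=0 payload=0x2D: varint #1 complete (value=5828); reset -> completed=1 acc=0 shift=0
byte[2]=0x89 cont=1 payload=0x09: acc |= 9<<0 -> completed=1 acc=9 shift=7
byte[3]=0x9D cont=1 payload=0x1D: acc |= 29<<7 -> completed=1 acc=3721 shift=14
byte[4]=0x5D cont=0 payload=0x5D: varint #2 complete (value=1527433); reset -> completed=2 acc=0 shift=0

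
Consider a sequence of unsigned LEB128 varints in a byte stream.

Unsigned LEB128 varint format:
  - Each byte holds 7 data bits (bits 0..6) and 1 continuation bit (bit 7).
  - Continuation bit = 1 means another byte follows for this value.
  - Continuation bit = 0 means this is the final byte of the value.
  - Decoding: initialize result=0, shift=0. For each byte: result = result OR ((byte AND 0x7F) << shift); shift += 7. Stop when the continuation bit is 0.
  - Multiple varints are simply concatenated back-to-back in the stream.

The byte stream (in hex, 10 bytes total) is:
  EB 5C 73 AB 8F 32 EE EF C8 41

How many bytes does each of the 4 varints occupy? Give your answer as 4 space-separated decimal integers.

  byte[0]=0xEB cont=1 payload=0x6B=107: acc |= 107<<0 -> acc=107 shift=7
  byte[1]=0x5C cont=0 payload=0x5C=92: acc |= 92<<7 -> acc=11883 shift=14 [end]
Varint 1: bytes[0:2] = EB 5C -> value 11883 (2 byte(s))
  byte[2]=0x73 cont=0 payload=0x73=115: acc |= 115<<0 -> acc=115 shift=7 [end]
Varint 2: bytes[2:3] = 73 -> value 115 (1 byte(s))
  byte[3]=0xAB cont=1 payload=0x2B=43: acc |= 43<<0 -> acc=43 shift=7
  byte[4]=0x8F cont=1 payload=0x0F=15: acc |= 15<<7 -> acc=1963 shift=14
  byte[5]=0x32 cont=0 payload=0x32=50: acc |= 50<<14 -> acc=821163 shift=21 [end]
Varint 3: bytes[3:6] = AB 8F 32 -> value 821163 (3 byte(s))
  byte[6]=0xEE cont=1 payload=0x6E=110: acc |= 110<<0 -> acc=110 shift=7
  byte[7]=0xEF cont=1 payload=0x6F=111: acc |= 111<<7 -> acc=14318 shift=14
  byte[8]=0xC8 cont=1 payload=0x48=72: acc |= 72<<14 -> acc=1193966 shift=21
  byte[9]=0x41 cont=0 payload=0x41=65: acc |= 65<<21 -> acc=137508846 shift=28 [end]
Varint 4: bytes[6:10] = EE EF C8 41 -> value 137508846 (4 byte(s))

Answer: 2 1 3 4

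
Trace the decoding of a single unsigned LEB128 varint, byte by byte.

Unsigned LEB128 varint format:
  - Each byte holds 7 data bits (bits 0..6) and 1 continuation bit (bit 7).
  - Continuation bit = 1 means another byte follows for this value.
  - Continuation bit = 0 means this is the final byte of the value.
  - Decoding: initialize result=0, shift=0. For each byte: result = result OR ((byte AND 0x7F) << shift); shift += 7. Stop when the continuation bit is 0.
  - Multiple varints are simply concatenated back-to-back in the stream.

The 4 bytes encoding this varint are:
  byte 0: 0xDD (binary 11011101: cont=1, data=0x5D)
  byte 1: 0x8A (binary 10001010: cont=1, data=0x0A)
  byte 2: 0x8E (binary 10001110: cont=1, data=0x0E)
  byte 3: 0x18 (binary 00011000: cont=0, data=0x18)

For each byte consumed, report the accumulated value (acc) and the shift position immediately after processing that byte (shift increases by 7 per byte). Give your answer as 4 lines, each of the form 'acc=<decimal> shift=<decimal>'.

byte 0=0xDD: payload=0x5D=93, contrib = 93<<0 = 93; acc -> 93, shift -> 7
byte 1=0x8A: payload=0x0A=10, contrib = 10<<7 = 1280; acc -> 1373, shift -> 14
byte 2=0x8E: payload=0x0E=14, contrib = 14<<14 = 229376; acc -> 230749, shift -> 21
byte 3=0x18: payload=0x18=24, contrib = 24<<21 = 50331648; acc -> 50562397, shift -> 28

Answer: acc=93 shift=7
acc=1373 shift=14
acc=230749 shift=21
acc=50562397 shift=28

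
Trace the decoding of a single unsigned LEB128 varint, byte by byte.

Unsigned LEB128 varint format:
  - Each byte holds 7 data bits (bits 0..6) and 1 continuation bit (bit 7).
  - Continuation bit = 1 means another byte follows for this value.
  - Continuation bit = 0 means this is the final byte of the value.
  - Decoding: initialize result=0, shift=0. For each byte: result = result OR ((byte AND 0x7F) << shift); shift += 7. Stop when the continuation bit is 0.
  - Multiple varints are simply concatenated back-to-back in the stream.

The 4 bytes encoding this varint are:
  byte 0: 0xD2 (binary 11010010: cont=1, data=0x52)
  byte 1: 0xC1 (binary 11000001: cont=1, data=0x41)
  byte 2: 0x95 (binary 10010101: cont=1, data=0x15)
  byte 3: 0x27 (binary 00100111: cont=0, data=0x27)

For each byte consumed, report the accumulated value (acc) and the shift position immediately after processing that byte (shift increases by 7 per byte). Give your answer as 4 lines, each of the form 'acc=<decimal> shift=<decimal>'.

byte 0=0xD2: payload=0x52=82, contrib = 82<<0 = 82; acc -> 82, shift -> 7
byte 1=0xC1: payload=0x41=65, contrib = 65<<7 = 8320; acc -> 8402, shift -> 14
byte 2=0x95: payload=0x15=21, contrib = 21<<14 = 344064; acc -> 352466, shift -> 21
byte 3=0x27: payload=0x27=39, contrib = 39<<21 = 81788928; acc -> 82141394, shift -> 28

Answer: acc=82 shift=7
acc=8402 shift=14
acc=352466 shift=21
acc=82141394 shift=28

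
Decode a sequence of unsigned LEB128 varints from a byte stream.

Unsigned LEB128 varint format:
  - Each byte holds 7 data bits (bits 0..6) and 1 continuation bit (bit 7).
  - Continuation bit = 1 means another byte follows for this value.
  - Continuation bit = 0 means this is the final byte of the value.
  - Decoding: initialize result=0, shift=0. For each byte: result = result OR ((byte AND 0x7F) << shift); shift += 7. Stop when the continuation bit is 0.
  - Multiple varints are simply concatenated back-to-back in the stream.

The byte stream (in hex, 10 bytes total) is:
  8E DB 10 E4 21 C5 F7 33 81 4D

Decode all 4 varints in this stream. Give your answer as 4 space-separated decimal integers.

  byte[0]=0x8E cont=1 payload=0x0E=14: acc |= 14<<0 -> acc=14 shift=7
  byte[1]=0xDB cont=1 payload=0x5B=91: acc |= 91<<7 -> acc=11662 shift=14
  byte[2]=0x10 cont=0 payload=0x10=16: acc |= 16<<14 -> acc=273806 shift=21 [end]
Varint 1: bytes[0:3] = 8E DB 10 -> value 273806 (3 byte(s))
  byte[3]=0xE4 cont=1 payload=0x64=100: acc |= 100<<0 -> acc=100 shift=7
  byte[4]=0x21 cont=0 payload=0x21=33: acc |= 33<<7 -> acc=4324 shift=14 [end]
Varint 2: bytes[3:5] = E4 21 -> value 4324 (2 byte(s))
  byte[5]=0xC5 cont=1 payload=0x45=69: acc |= 69<<0 -> acc=69 shift=7
  byte[6]=0xF7 cont=1 payload=0x77=119: acc |= 119<<7 -> acc=15301 shift=14
  byte[7]=0x33 cont=0 payload=0x33=51: acc |= 51<<14 -> acc=850885 shift=21 [end]
Varint 3: bytes[5:8] = C5 F7 33 -> value 850885 (3 byte(s))
  byte[8]=0x81 cont=1 payload=0x01=1: acc |= 1<<0 -> acc=1 shift=7
  byte[9]=0x4D cont=0 payload=0x4D=77: acc |= 77<<7 -> acc=9857 shift=14 [end]
Varint 4: bytes[8:10] = 81 4D -> value 9857 (2 byte(s))

Answer: 273806 4324 850885 9857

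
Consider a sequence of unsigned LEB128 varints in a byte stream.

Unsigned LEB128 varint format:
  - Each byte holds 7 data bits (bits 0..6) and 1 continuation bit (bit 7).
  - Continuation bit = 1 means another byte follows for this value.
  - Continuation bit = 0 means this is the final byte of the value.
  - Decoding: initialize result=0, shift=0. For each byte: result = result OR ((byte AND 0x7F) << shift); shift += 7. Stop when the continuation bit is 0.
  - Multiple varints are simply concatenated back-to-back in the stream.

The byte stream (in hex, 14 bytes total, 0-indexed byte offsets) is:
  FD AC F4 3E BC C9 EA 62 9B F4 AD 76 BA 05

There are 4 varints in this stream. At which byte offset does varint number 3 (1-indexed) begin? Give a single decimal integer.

Answer: 8

Derivation:
  byte[0]=0xFD cont=1 payload=0x7D=125: acc |= 125<<0 -> acc=125 shift=7
  byte[1]=0xAC cont=1 payload=0x2C=44: acc |= 44<<7 -> acc=5757 shift=14
  byte[2]=0xF4 cont=1 payload=0x74=116: acc |= 116<<14 -> acc=1906301 shift=21
  byte[3]=0x3E cont=0 payload=0x3E=62: acc |= 62<<21 -> acc=131929725 shift=28 [end]
Varint 1: bytes[0:4] = FD AC F4 3E -> value 131929725 (4 byte(s))
  byte[4]=0xBC cont=1 payload=0x3C=60: acc |= 60<<0 -> acc=60 shift=7
  byte[5]=0xC9 cont=1 payload=0x49=73: acc |= 73<<7 -> acc=9404 shift=14
  byte[6]=0xEA cont=1 payload=0x6A=106: acc |= 106<<14 -> acc=1746108 shift=21
  byte[7]=0x62 cont=0 payload=0x62=98: acc |= 98<<21 -> acc=207267004 shift=28 [end]
Varint 2: bytes[4:8] = BC C9 EA 62 -> value 207267004 (4 byte(s))
  byte[8]=0x9B cont=1 payload=0x1B=27: acc |= 27<<0 -> acc=27 shift=7
  byte[9]=0xF4 cont=1 payload=0x74=116: acc |= 116<<7 -> acc=14875 shift=14
  byte[10]=0xAD cont=1 payload=0x2D=45: acc |= 45<<14 -> acc=752155 shift=21
  byte[11]=0x76 cont=0 payload=0x76=118: acc |= 118<<21 -> acc=248216091 shift=28 [end]
Varint 3: bytes[8:12] = 9B F4 AD 76 -> value 248216091 (4 byte(s))
  byte[12]=0xBA cont=1 payload=0x3A=58: acc |= 58<<0 -> acc=58 shift=7
  byte[13]=0x05 cont=0 payload=0x05=5: acc |= 5<<7 -> acc=698 shift=14 [end]
Varint 4: bytes[12:14] = BA 05 -> value 698 (2 byte(s))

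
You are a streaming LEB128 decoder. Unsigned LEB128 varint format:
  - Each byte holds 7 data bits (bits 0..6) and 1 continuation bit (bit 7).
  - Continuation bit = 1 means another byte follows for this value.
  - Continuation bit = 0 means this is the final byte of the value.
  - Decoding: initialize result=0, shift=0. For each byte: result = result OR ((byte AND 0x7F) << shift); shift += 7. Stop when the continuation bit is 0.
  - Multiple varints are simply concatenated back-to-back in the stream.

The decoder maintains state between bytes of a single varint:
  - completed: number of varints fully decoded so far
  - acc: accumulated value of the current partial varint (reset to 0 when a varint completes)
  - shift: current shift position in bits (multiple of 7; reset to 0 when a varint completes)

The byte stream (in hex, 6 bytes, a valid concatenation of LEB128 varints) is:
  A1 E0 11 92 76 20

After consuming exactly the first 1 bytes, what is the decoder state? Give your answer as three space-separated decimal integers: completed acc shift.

Answer: 0 33 7

Derivation:
byte[0]=0xA1 cont=1 payload=0x21: acc |= 33<<0 -> completed=0 acc=33 shift=7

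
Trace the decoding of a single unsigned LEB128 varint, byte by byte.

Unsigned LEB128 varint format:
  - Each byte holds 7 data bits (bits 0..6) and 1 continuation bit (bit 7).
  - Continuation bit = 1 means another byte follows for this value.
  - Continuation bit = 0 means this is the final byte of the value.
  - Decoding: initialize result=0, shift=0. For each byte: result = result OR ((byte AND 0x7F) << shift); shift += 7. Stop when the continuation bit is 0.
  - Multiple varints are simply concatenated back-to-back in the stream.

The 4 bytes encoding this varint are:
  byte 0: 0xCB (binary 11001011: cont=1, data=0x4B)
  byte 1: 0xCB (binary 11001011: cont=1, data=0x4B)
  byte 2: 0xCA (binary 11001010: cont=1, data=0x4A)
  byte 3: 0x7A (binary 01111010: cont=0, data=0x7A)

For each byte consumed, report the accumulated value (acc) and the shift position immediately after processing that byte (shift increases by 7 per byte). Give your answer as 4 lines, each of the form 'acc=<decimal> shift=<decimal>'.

Answer: acc=75 shift=7
acc=9675 shift=14
acc=1222091 shift=21
acc=257074635 shift=28

Derivation:
byte 0=0xCB: payload=0x4B=75, contrib = 75<<0 = 75; acc -> 75, shift -> 7
byte 1=0xCB: payload=0x4B=75, contrib = 75<<7 = 9600; acc -> 9675, shift -> 14
byte 2=0xCA: payload=0x4A=74, contrib = 74<<14 = 1212416; acc -> 1222091, shift -> 21
byte 3=0x7A: payload=0x7A=122, contrib = 122<<21 = 255852544; acc -> 257074635, shift -> 28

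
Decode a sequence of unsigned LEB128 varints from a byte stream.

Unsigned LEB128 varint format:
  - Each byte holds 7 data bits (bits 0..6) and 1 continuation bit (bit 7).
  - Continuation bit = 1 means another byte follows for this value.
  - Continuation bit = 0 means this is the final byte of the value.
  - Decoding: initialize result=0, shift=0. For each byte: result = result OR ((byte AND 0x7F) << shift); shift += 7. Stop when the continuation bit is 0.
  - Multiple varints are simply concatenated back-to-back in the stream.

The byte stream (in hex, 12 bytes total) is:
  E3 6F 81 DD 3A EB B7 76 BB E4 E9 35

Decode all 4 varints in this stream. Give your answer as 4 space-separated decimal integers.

  byte[0]=0xE3 cont=1 payload=0x63=99: acc |= 99<<0 -> acc=99 shift=7
  byte[1]=0x6F cont=0 payload=0x6F=111: acc |= 111<<7 -> acc=14307 shift=14 [end]
Varint 1: bytes[0:2] = E3 6F -> value 14307 (2 byte(s))
  byte[2]=0x81 cont=1 payload=0x01=1: acc |= 1<<0 -> acc=1 shift=7
  byte[3]=0xDD cont=1 payload=0x5D=93: acc |= 93<<7 -> acc=11905 shift=14
  byte[4]=0x3A cont=0 payload=0x3A=58: acc |= 58<<14 -> acc=962177 shift=21 [end]
Varint 2: bytes[2:5] = 81 DD 3A -> value 962177 (3 byte(s))
  byte[5]=0xEB cont=1 payload=0x6B=107: acc |= 107<<0 -> acc=107 shift=7
  byte[6]=0xB7 cont=1 payload=0x37=55: acc |= 55<<7 -> acc=7147 shift=14
  byte[7]=0x76 cont=0 payload=0x76=118: acc |= 118<<14 -> acc=1940459 shift=21 [end]
Varint 3: bytes[5:8] = EB B7 76 -> value 1940459 (3 byte(s))
  byte[8]=0xBB cont=1 payload=0x3B=59: acc |= 59<<0 -> acc=59 shift=7
  byte[9]=0xE4 cont=1 payload=0x64=100: acc |= 100<<7 -> acc=12859 shift=14
  byte[10]=0xE9 cont=1 payload=0x69=105: acc |= 105<<14 -> acc=1733179 shift=21
  byte[11]=0x35 cont=0 payload=0x35=53: acc |= 53<<21 -> acc=112882235 shift=28 [end]
Varint 4: bytes[8:12] = BB E4 E9 35 -> value 112882235 (4 byte(s))

Answer: 14307 962177 1940459 112882235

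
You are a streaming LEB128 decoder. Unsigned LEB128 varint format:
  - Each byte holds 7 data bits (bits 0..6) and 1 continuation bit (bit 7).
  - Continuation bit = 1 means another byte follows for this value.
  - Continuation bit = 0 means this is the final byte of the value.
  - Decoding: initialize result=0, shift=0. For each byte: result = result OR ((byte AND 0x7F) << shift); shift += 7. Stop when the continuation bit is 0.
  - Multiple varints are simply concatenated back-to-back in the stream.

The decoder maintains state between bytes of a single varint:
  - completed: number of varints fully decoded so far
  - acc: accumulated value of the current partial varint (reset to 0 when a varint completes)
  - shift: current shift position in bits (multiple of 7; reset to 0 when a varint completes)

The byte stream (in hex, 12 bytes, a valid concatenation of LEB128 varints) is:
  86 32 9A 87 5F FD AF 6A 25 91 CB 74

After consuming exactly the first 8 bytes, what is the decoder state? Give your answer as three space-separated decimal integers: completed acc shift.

Answer: 3 0 0

Derivation:
byte[0]=0x86 cont=1 payload=0x06: acc |= 6<<0 -> completed=0 acc=6 shift=7
byte[1]=0x32 cont=0 payload=0x32: varint #1 complete (value=6406); reset -> completed=1 acc=0 shift=0
byte[2]=0x9A cont=1 payload=0x1A: acc |= 26<<0 -> completed=1 acc=26 shift=7
byte[3]=0x87 cont=1 payload=0x07: acc |= 7<<7 -> completed=1 acc=922 shift=14
byte[4]=0x5F cont=0 payload=0x5F: varint #2 complete (value=1557402); reset -> completed=2 acc=0 shift=0
byte[5]=0xFD cont=1 payload=0x7D: acc |= 125<<0 -> completed=2 acc=125 shift=7
byte[6]=0xAF cont=1 payload=0x2F: acc |= 47<<7 -> completed=2 acc=6141 shift=14
byte[7]=0x6A cont=0 payload=0x6A: varint #3 complete (value=1742845); reset -> completed=3 acc=0 shift=0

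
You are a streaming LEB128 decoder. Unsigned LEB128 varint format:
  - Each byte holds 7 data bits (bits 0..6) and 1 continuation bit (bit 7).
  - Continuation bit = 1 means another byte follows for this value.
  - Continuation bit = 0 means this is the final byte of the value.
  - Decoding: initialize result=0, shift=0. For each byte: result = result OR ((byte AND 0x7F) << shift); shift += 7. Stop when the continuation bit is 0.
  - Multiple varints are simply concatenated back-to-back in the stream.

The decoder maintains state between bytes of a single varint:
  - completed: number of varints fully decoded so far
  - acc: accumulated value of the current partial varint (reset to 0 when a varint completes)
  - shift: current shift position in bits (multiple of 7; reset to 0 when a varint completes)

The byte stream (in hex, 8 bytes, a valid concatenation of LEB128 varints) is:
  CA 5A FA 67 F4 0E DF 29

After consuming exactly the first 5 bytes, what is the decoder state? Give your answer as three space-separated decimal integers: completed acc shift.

byte[0]=0xCA cont=1 payload=0x4A: acc |= 74<<0 -> completed=0 acc=74 shift=7
byte[1]=0x5A cont=0 payload=0x5A: varint #1 complete (value=11594); reset -> completed=1 acc=0 shift=0
byte[2]=0xFA cont=1 payload=0x7A: acc |= 122<<0 -> completed=1 acc=122 shift=7
byte[3]=0x67 cont=0 payload=0x67: varint #2 complete (value=13306); reset -> completed=2 acc=0 shift=0
byte[4]=0xF4 cont=1 payload=0x74: acc |= 116<<0 -> completed=2 acc=116 shift=7

Answer: 2 116 7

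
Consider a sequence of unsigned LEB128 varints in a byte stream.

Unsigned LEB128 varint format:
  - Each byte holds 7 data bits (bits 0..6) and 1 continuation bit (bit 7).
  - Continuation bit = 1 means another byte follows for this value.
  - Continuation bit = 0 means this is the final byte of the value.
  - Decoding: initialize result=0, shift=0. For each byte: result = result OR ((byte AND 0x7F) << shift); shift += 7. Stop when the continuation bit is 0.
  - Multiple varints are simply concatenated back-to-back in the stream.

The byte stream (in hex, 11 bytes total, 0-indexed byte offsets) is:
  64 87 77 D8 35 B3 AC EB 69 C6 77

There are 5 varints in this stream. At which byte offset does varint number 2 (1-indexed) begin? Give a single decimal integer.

Answer: 1

Derivation:
  byte[0]=0x64 cont=0 payload=0x64=100: acc |= 100<<0 -> acc=100 shift=7 [end]
Varint 1: bytes[0:1] = 64 -> value 100 (1 byte(s))
  byte[1]=0x87 cont=1 payload=0x07=7: acc |= 7<<0 -> acc=7 shift=7
  byte[2]=0x77 cont=0 payload=0x77=119: acc |= 119<<7 -> acc=15239 shift=14 [end]
Varint 2: bytes[1:3] = 87 77 -> value 15239 (2 byte(s))
  byte[3]=0xD8 cont=1 payload=0x58=88: acc |= 88<<0 -> acc=88 shift=7
  byte[4]=0x35 cont=0 payload=0x35=53: acc |= 53<<7 -> acc=6872 shift=14 [end]
Varint 3: bytes[3:5] = D8 35 -> value 6872 (2 byte(s))
  byte[5]=0xB3 cont=1 payload=0x33=51: acc |= 51<<0 -> acc=51 shift=7
  byte[6]=0xAC cont=1 payload=0x2C=44: acc |= 44<<7 -> acc=5683 shift=14
  byte[7]=0xEB cont=1 payload=0x6B=107: acc |= 107<<14 -> acc=1758771 shift=21
  byte[8]=0x69 cont=0 payload=0x69=105: acc |= 105<<21 -> acc=221959731 shift=28 [end]
Varint 4: bytes[5:9] = B3 AC EB 69 -> value 221959731 (4 byte(s))
  byte[9]=0xC6 cont=1 payload=0x46=70: acc |= 70<<0 -> acc=70 shift=7
  byte[10]=0x77 cont=0 payload=0x77=119: acc |= 119<<7 -> acc=15302 shift=14 [end]
Varint 5: bytes[9:11] = C6 77 -> value 15302 (2 byte(s))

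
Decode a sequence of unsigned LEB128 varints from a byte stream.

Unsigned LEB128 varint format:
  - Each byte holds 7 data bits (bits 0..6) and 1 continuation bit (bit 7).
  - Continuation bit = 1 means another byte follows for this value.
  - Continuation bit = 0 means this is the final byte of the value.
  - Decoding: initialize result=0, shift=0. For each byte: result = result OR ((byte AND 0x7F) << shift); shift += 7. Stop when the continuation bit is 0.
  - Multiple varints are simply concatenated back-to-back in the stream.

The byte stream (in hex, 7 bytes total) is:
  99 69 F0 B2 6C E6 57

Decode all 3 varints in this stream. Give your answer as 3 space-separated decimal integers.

Answer: 13465 1775984 11238

Derivation:
  byte[0]=0x99 cont=1 payload=0x19=25: acc |= 25<<0 -> acc=25 shift=7
  byte[1]=0x69 cont=0 payload=0x69=105: acc |= 105<<7 -> acc=13465 shift=14 [end]
Varint 1: bytes[0:2] = 99 69 -> value 13465 (2 byte(s))
  byte[2]=0xF0 cont=1 payload=0x70=112: acc |= 112<<0 -> acc=112 shift=7
  byte[3]=0xB2 cont=1 payload=0x32=50: acc |= 50<<7 -> acc=6512 shift=14
  byte[4]=0x6C cont=0 payload=0x6C=108: acc |= 108<<14 -> acc=1775984 shift=21 [end]
Varint 2: bytes[2:5] = F0 B2 6C -> value 1775984 (3 byte(s))
  byte[5]=0xE6 cont=1 payload=0x66=102: acc |= 102<<0 -> acc=102 shift=7
  byte[6]=0x57 cont=0 payload=0x57=87: acc |= 87<<7 -> acc=11238 shift=14 [end]
Varint 3: bytes[5:7] = E6 57 -> value 11238 (2 byte(s))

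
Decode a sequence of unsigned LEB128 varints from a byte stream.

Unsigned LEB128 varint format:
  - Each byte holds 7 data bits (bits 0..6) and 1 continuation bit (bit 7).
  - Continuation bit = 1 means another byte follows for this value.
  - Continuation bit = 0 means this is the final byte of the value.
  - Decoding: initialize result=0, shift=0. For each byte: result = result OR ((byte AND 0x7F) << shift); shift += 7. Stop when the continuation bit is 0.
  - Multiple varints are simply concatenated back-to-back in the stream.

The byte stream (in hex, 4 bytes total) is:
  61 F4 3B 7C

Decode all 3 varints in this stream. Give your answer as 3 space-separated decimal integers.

  byte[0]=0x61 cont=0 payload=0x61=97: acc |= 97<<0 -> acc=97 shift=7 [end]
Varint 1: bytes[0:1] = 61 -> value 97 (1 byte(s))
  byte[1]=0xF4 cont=1 payload=0x74=116: acc |= 116<<0 -> acc=116 shift=7
  byte[2]=0x3B cont=0 payload=0x3B=59: acc |= 59<<7 -> acc=7668 shift=14 [end]
Varint 2: bytes[1:3] = F4 3B -> value 7668 (2 byte(s))
  byte[3]=0x7C cont=0 payload=0x7C=124: acc |= 124<<0 -> acc=124 shift=7 [end]
Varint 3: bytes[3:4] = 7C -> value 124 (1 byte(s))

Answer: 97 7668 124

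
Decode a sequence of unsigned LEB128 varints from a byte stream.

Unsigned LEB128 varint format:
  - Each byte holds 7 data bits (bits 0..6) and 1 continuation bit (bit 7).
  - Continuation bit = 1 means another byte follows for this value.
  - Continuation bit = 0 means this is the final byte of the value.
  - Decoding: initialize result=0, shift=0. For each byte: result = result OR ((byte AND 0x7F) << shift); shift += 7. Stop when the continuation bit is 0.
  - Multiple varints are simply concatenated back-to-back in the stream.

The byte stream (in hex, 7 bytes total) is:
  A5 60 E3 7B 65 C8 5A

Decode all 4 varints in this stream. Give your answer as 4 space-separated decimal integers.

Answer: 12325 15843 101 11592

Derivation:
  byte[0]=0xA5 cont=1 payload=0x25=37: acc |= 37<<0 -> acc=37 shift=7
  byte[1]=0x60 cont=0 payload=0x60=96: acc |= 96<<7 -> acc=12325 shift=14 [end]
Varint 1: bytes[0:2] = A5 60 -> value 12325 (2 byte(s))
  byte[2]=0xE3 cont=1 payload=0x63=99: acc |= 99<<0 -> acc=99 shift=7
  byte[3]=0x7B cont=0 payload=0x7B=123: acc |= 123<<7 -> acc=15843 shift=14 [end]
Varint 2: bytes[2:4] = E3 7B -> value 15843 (2 byte(s))
  byte[4]=0x65 cont=0 payload=0x65=101: acc |= 101<<0 -> acc=101 shift=7 [end]
Varint 3: bytes[4:5] = 65 -> value 101 (1 byte(s))
  byte[5]=0xC8 cont=1 payload=0x48=72: acc |= 72<<0 -> acc=72 shift=7
  byte[6]=0x5A cont=0 payload=0x5A=90: acc |= 90<<7 -> acc=11592 shift=14 [end]
Varint 4: bytes[5:7] = C8 5A -> value 11592 (2 byte(s))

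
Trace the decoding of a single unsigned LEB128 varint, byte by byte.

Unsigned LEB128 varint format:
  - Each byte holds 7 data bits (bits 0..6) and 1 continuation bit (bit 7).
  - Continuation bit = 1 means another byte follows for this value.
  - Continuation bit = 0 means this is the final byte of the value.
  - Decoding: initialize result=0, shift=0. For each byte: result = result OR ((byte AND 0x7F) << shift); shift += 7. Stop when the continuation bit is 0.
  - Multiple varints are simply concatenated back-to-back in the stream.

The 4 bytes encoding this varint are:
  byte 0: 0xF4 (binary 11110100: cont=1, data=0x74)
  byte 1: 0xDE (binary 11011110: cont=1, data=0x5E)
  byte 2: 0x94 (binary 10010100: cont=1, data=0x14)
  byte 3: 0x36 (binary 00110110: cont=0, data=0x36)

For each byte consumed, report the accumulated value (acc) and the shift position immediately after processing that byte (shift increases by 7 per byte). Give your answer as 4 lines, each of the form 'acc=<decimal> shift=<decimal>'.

Answer: acc=116 shift=7
acc=12148 shift=14
acc=339828 shift=21
acc=113586036 shift=28

Derivation:
byte 0=0xF4: payload=0x74=116, contrib = 116<<0 = 116; acc -> 116, shift -> 7
byte 1=0xDE: payload=0x5E=94, contrib = 94<<7 = 12032; acc -> 12148, shift -> 14
byte 2=0x94: payload=0x14=20, contrib = 20<<14 = 327680; acc -> 339828, shift -> 21
byte 3=0x36: payload=0x36=54, contrib = 54<<21 = 113246208; acc -> 113586036, shift -> 28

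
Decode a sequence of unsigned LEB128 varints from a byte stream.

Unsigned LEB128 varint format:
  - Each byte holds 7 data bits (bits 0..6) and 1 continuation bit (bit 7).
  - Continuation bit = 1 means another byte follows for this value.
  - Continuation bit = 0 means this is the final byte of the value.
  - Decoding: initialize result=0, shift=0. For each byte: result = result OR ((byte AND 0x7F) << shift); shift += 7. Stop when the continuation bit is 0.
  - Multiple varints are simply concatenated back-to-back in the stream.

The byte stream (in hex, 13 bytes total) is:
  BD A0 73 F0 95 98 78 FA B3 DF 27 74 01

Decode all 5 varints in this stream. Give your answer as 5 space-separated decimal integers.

  byte[0]=0xBD cont=1 payload=0x3D=61: acc |= 61<<0 -> acc=61 shift=7
  byte[1]=0xA0 cont=1 payload=0x20=32: acc |= 32<<7 -> acc=4157 shift=14
  byte[2]=0x73 cont=0 payload=0x73=115: acc |= 115<<14 -> acc=1888317 shift=21 [end]
Varint 1: bytes[0:3] = BD A0 73 -> value 1888317 (3 byte(s))
  byte[3]=0xF0 cont=1 payload=0x70=112: acc |= 112<<0 -> acc=112 shift=7
  byte[4]=0x95 cont=1 payload=0x15=21: acc |= 21<<7 -> acc=2800 shift=14
  byte[5]=0x98 cont=1 payload=0x18=24: acc |= 24<<14 -> acc=396016 shift=21
  byte[6]=0x78 cont=0 payload=0x78=120: acc |= 120<<21 -> acc=252054256 shift=28 [end]
Varint 2: bytes[3:7] = F0 95 98 78 -> value 252054256 (4 byte(s))
  byte[7]=0xFA cont=1 payload=0x7A=122: acc |= 122<<0 -> acc=122 shift=7
  byte[8]=0xB3 cont=1 payload=0x33=51: acc |= 51<<7 -> acc=6650 shift=14
  byte[9]=0xDF cont=1 payload=0x5F=95: acc |= 95<<14 -> acc=1563130 shift=21
  byte[10]=0x27 cont=0 payload=0x27=39: acc |= 39<<21 -> acc=83352058 shift=28 [end]
Varint 3: bytes[7:11] = FA B3 DF 27 -> value 83352058 (4 byte(s))
  byte[11]=0x74 cont=0 payload=0x74=116: acc |= 116<<0 -> acc=116 shift=7 [end]
Varint 4: bytes[11:12] = 74 -> value 116 (1 byte(s))
  byte[12]=0x01 cont=0 payload=0x01=1: acc |= 1<<0 -> acc=1 shift=7 [end]
Varint 5: bytes[12:13] = 01 -> value 1 (1 byte(s))

Answer: 1888317 252054256 83352058 116 1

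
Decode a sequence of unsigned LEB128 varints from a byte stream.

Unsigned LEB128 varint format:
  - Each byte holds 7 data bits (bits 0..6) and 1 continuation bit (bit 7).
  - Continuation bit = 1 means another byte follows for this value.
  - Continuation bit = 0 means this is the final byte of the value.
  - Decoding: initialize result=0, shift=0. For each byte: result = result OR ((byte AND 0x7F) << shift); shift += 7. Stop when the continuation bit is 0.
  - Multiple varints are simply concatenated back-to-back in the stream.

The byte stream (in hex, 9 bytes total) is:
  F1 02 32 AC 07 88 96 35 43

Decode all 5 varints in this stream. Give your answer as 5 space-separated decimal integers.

Answer: 369 50 940 871176 67

Derivation:
  byte[0]=0xF1 cont=1 payload=0x71=113: acc |= 113<<0 -> acc=113 shift=7
  byte[1]=0x02 cont=0 payload=0x02=2: acc |= 2<<7 -> acc=369 shift=14 [end]
Varint 1: bytes[0:2] = F1 02 -> value 369 (2 byte(s))
  byte[2]=0x32 cont=0 payload=0x32=50: acc |= 50<<0 -> acc=50 shift=7 [end]
Varint 2: bytes[2:3] = 32 -> value 50 (1 byte(s))
  byte[3]=0xAC cont=1 payload=0x2C=44: acc |= 44<<0 -> acc=44 shift=7
  byte[4]=0x07 cont=0 payload=0x07=7: acc |= 7<<7 -> acc=940 shift=14 [end]
Varint 3: bytes[3:5] = AC 07 -> value 940 (2 byte(s))
  byte[5]=0x88 cont=1 payload=0x08=8: acc |= 8<<0 -> acc=8 shift=7
  byte[6]=0x96 cont=1 payload=0x16=22: acc |= 22<<7 -> acc=2824 shift=14
  byte[7]=0x35 cont=0 payload=0x35=53: acc |= 53<<14 -> acc=871176 shift=21 [end]
Varint 4: bytes[5:8] = 88 96 35 -> value 871176 (3 byte(s))
  byte[8]=0x43 cont=0 payload=0x43=67: acc |= 67<<0 -> acc=67 shift=7 [end]
Varint 5: bytes[8:9] = 43 -> value 67 (1 byte(s))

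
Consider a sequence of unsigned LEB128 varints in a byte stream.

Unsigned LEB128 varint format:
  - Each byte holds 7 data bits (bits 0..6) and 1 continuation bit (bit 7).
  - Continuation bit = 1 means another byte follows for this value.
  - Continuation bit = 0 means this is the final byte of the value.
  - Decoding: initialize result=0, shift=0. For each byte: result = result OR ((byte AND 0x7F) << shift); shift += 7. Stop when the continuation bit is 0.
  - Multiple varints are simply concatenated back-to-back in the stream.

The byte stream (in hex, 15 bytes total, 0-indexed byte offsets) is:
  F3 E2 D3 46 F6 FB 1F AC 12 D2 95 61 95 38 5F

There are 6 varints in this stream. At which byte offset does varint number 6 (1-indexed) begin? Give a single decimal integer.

  byte[0]=0xF3 cont=1 payload=0x73=115: acc |= 115<<0 -> acc=115 shift=7
  byte[1]=0xE2 cont=1 payload=0x62=98: acc |= 98<<7 -> acc=12659 shift=14
  byte[2]=0xD3 cont=1 payload=0x53=83: acc |= 83<<14 -> acc=1372531 shift=21
  byte[3]=0x46 cont=0 payload=0x46=70: acc |= 70<<21 -> acc=148173171 shift=28 [end]
Varint 1: bytes[0:4] = F3 E2 D3 46 -> value 148173171 (4 byte(s))
  byte[4]=0xF6 cont=1 payload=0x76=118: acc |= 118<<0 -> acc=118 shift=7
  byte[5]=0xFB cont=1 payload=0x7B=123: acc |= 123<<7 -> acc=15862 shift=14
  byte[6]=0x1F cont=0 payload=0x1F=31: acc |= 31<<14 -> acc=523766 shift=21 [end]
Varint 2: bytes[4:7] = F6 FB 1F -> value 523766 (3 byte(s))
  byte[7]=0xAC cont=1 payload=0x2C=44: acc |= 44<<0 -> acc=44 shift=7
  byte[8]=0x12 cont=0 payload=0x12=18: acc |= 18<<7 -> acc=2348 shift=14 [end]
Varint 3: bytes[7:9] = AC 12 -> value 2348 (2 byte(s))
  byte[9]=0xD2 cont=1 payload=0x52=82: acc |= 82<<0 -> acc=82 shift=7
  byte[10]=0x95 cont=1 payload=0x15=21: acc |= 21<<7 -> acc=2770 shift=14
  byte[11]=0x61 cont=0 payload=0x61=97: acc |= 97<<14 -> acc=1592018 shift=21 [end]
Varint 4: bytes[9:12] = D2 95 61 -> value 1592018 (3 byte(s))
  byte[12]=0x95 cont=1 payload=0x15=21: acc |= 21<<0 -> acc=21 shift=7
  byte[13]=0x38 cont=0 payload=0x38=56: acc |= 56<<7 -> acc=7189 shift=14 [end]
Varint 5: bytes[12:14] = 95 38 -> value 7189 (2 byte(s))
  byte[14]=0x5F cont=0 payload=0x5F=95: acc |= 95<<0 -> acc=95 shift=7 [end]
Varint 6: bytes[14:15] = 5F -> value 95 (1 byte(s))

Answer: 14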